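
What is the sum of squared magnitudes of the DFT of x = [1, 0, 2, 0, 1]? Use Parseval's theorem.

Parseval: Σ|x[n]|² = (1/N)Σ|X[k]|², so Σ|X[k]|² = N·Σ|x[n]|² = 5·6.0000

Σ|X[k]|² = N·Σ|x[n]|² = 5·6.0000 = 30.0000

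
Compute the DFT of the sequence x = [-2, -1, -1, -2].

X[k] = Σ(n=0 to 3) x[n] · ω_4^(nk)
where ω_4 = e^(-2πi/4)

Computing each X[k]:
X[0] = -6
X[1] = -1-1i
X[2] = 0
X[3] = -1+1i

X = [-6, -1-1i, 0, -1+1i]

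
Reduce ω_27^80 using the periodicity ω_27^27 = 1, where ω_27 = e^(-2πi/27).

Since ω_27^27 = 1, powers reduce modulo 27.
80 mod 27 = 26
So ω_27^80 = ω_27^26 = e^(-2πi·26/27)

ω_27^80 = ω_27^26 = 0.9730+0.2306i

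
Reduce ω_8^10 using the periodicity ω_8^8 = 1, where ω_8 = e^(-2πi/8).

Since ω_8^8 = 1, powers reduce modulo 8.
10 mod 8 = 2
So ω_8^10 = ω_8^2 = e^(-2πi·2/8)

ω_8^10 = ω_8^2 = -1i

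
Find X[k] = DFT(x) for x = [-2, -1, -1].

X[k] = Σ(n=0 to 2) x[n] · ω_3^(nk)
where ω_3 = e^(-2πi/3)

Computing each X[k]:
X[0] = -4
X[1] = -1
X[2] = -1

X = [-4, -1, -1]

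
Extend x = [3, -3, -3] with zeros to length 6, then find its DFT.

Original 3-point DFT: [-3, 6, 6]
Zero-padded 6-point DFT provides frequency interpolation.

DFT_6([x, 0, ...]) = [-3, 3.0000+5.1962i, 6, 3, 6, 3.0000-5.1962i]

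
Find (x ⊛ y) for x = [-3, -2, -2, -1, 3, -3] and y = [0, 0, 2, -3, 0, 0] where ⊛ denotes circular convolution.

(x ⊛ y)[n] = Σ(m=0 to 5) x[m] · y[(n-m) mod 6]

Computing each output sample:
(x ⊛ y)[0] = 9
(x ⊛ y)[1] = -15
(x ⊛ y)[2] = 3
(x ⊛ y)[3] = 5
(x ⊛ y)[4] = 2
(x ⊛ y)[5] = 4

x ⊛ y = [9, -15, 3, 5, 2, 4]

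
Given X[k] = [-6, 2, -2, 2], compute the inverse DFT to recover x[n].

x[n] = (1/4) Σ(k=0 to 3) X[k] · e^(2πikn/4)

Computing each x[n]:
x[0] = -1
x[1] = -1
x[2] = -3
x[3] = -1

x = [-1, -1, -3, -1]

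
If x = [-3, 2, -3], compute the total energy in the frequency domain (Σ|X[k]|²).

Parseval: Σ|x[n]|² = (1/N)Σ|X[k]|², so Σ|X[k]|² = N·Σ|x[n]|² = 3·22.0000

Σ|X[k]|² = N·Σ|x[n]|² = 3·22.0000 = 66.0000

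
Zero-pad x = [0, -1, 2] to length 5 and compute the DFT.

Original 3-point DFT: [1, -0.5000+2.5981i, -0.5000-2.5981i]
Zero-padded 5-point DFT provides frequency interpolation.

DFT_5([x, 0, ...]) = [1, -1.9271-0.2245i, 1.4271+2.4899i, 1.4271-2.4899i, -1.9271+0.2245i]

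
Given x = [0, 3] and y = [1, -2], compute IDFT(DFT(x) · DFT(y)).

(x ⊛ y)[n] = Σ(m=0 to 1) x[m] · y[(n-m) mod 2]

Computing each output sample:
(x ⊛ y)[0] = -6
(x ⊛ y)[1] = 3

x ⊛ y = [-6, 3]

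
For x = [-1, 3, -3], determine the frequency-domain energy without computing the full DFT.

Parseval: Σ|x[n]|² = (1/N)Σ|X[k]|², so Σ|X[k]|² = N·Σ|x[n]|² = 3·19.0000

Σ|X[k]|² = N·Σ|x[n]|² = 3·19.0000 = 57.0000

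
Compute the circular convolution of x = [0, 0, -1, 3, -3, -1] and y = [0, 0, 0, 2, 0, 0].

(x ⊛ y)[n] = Σ(m=0 to 5) x[m] · y[(n-m) mod 6]

Computing each output sample:
(x ⊛ y)[0] = 6
(x ⊛ y)[1] = -6
(x ⊛ y)[2] = -2
(x ⊛ y)[3] = 0
(x ⊛ y)[4] = 0
(x ⊛ y)[5] = -2

x ⊛ y = [6, -6, -2, 0, 0, -2]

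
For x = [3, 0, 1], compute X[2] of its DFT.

X[2] = Σ(n=0 to 2) x[n] · ω_3^(2n) where ω_3 = e^(-2πi/3)
= (3)·ω_3^0 + (0)·ω_3^2 + (1)·ω_3^4

X[2] = 2.5000-0.8660i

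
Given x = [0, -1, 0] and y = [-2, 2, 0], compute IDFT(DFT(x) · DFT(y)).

(x ⊛ y)[n] = Σ(m=0 to 2) x[m] · y[(n-m) mod 3]

Computing each output sample:
(x ⊛ y)[0] = 0
(x ⊛ y)[1] = 2
(x ⊛ y)[2] = -2

x ⊛ y = [0, 2, -2]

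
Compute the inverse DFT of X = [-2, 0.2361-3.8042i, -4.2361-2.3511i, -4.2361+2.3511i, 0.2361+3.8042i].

x[n] = (1/5) Σ(k=0 to 4) X[k] · e^(2πikn/5)

Computing each x[n]:
x[0] = -2
x[1] = 3
x[2] = -1
x[3] = -1
x[4] = -1

x = [-2, 3, -1, -1, -1]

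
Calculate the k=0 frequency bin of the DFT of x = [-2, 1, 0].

X[0] = Σ(n=0 to 2) x[n] · ω_3^0 = Σ x[n]
= (-2) + (1) + (0)

X[0] = -1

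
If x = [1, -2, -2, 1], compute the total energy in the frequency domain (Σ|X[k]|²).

Parseval: Σ|x[n]|² = (1/N)Σ|X[k]|², so Σ|X[k]|² = N·Σ|x[n]|² = 4·10.0000

Σ|X[k]|² = N·Σ|x[n]|² = 4·10.0000 = 40.0000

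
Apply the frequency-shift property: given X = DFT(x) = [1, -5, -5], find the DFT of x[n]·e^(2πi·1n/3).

Modulation property: DFT(ω_3^(-1n)·x[n]) = X[(k-1) mod 3], so circularly shift X by 1 positions.

X[k-1] = [-5, 1, -5]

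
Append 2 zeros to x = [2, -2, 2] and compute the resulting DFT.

Original 3-point DFT: [2, 2.0000+3.4641i, 2.0000-3.4641i]
Zero-padded 5-point DFT provides frequency interpolation.

DFT_5([x, 0, ...]) = [2, -0.2361+0.7265i, 4.2361+3.0777i, 4.2361-3.0777i, -0.2361-0.7265i]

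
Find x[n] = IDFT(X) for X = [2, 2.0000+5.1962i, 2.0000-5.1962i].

x[n] = (1/3) Σ(k=0 to 2) X[k] · e^(2πikn/3)

Computing each x[n]:
x[0] = 2
x[1] = -3
x[2] = 3

x = [2, -3, 3]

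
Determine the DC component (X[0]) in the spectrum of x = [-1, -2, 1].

X[0] = Σ(n=0 to 2) x[n] · ω_3^0 = Σ x[n]
= (-1) + (-2) + (1)

X[0] = -2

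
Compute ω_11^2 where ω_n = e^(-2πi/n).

ω_11^2 = e^(-2πi·2/11)
= cos(-2π·2/11) + i·sin(-2π·2/11)
= cos(-4π/11) + i·sin(-4π/11)

ω_11^2 = cos(-4π/11) + i·sin(-4π/11) = 0.4154-0.9096i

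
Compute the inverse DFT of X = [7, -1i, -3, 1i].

x[n] = (1/4) Σ(k=0 to 3) X[k] · e^(2πikn/4)

Computing each x[n]:
x[0] = 1
x[1] = 3
x[2] = 1
x[3] = 2

x = [1, 3, 1, 2]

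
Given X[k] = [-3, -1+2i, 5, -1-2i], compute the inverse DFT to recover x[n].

x[n] = (1/4) Σ(k=0 to 3) X[k] · e^(2πikn/4)

Computing each x[n]:
x[0] = 0
x[1] = -3
x[2] = 1
x[3] = -1

x = [0, -3, 1, -1]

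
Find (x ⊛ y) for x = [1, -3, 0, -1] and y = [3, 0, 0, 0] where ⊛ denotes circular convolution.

(x ⊛ y)[n] = Σ(m=0 to 3) x[m] · y[(n-m) mod 4]

Computing each output sample:
(x ⊛ y)[0] = 3
(x ⊛ y)[1] = -9
(x ⊛ y)[2] = 0
(x ⊛ y)[3] = -3

x ⊛ y = [3, -9, 0, -3]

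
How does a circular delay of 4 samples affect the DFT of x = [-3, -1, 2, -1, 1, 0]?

Time shift by 4: X_shifted[k] = ω_6^(4k) · X[k]
Shifted x = [2, -1, 1, 0, -3, -1]

DFT(x[n-4]) = [-2, 2.0000-3.4641i, 4.0000+3.4641i, 2, 4.0000-3.4641i, 2.0000+3.4641i]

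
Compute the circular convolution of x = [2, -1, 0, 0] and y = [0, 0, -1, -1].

(x ⊛ y)[n] = Σ(m=0 to 3) x[m] · y[(n-m) mod 4]

Computing each output sample:
(x ⊛ y)[0] = 1
(x ⊛ y)[1] = 0
(x ⊛ y)[2] = -2
(x ⊛ y)[3] = -1

x ⊛ y = [1, 0, -2, -1]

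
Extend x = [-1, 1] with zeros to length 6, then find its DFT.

Original 2-point DFT: [0, -2]
Zero-padded 6-point DFT provides frequency interpolation.

DFT_6([x, 0, ...]) = [0, -0.5000-0.8660i, -1.5000-0.8660i, -2, -1.5000+0.8660i, -0.5000+0.8660i]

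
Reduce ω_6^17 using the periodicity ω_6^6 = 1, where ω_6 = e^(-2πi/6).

Since ω_6^6 = 1, powers reduce modulo 6.
17 mod 6 = 5
So ω_6^17 = ω_6^5 = e^(-2πi·5/6)

ω_6^17 = ω_6^5 = 0.5000+0.8660i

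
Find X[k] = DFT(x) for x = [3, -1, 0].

X[k] = Σ(n=0 to 2) x[n] · ω_3^(nk)
where ω_3 = e^(-2πi/3)

Computing each X[k]:
X[0] = 2
X[1] = 3.5000+0.8660i
X[2] = 3.5000-0.8660i

X = [2, 3.5000+0.8660i, 3.5000-0.8660i]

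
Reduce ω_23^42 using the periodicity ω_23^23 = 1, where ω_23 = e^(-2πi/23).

Since ω_23^23 = 1, powers reduce modulo 23.
42 mod 23 = 19
So ω_23^42 = ω_23^19 = e^(-2πi·19/23)

ω_23^42 = ω_23^19 = 0.4601+0.8879i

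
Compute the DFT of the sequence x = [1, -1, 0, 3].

X[k] = Σ(n=0 to 3) x[n] · ω_4^(nk)
where ω_4 = e^(-2πi/4)

Computing each X[k]:
X[0] = 3
X[1] = 1+4i
X[2] = -1
X[3] = 1-4i

X = [3, 1+4i, -1, 1-4i]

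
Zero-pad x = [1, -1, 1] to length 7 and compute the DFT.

Original 3-point DFT: [1, 1.0000+1.7321i, 1.0000-1.7321i]
Zero-padded 7-point DFT provides frequency interpolation.

DFT_7([x, 0, ...]) = [1, 0.1540-0.1931i, 0.3216+1.4088i, 2.5245+1.2157i, 2.5245-1.2157i, 0.3216-1.4088i, 0.1540+0.1931i]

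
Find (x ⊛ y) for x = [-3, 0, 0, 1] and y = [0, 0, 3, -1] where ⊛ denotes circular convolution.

(x ⊛ y)[n] = Σ(m=0 to 3) x[m] · y[(n-m) mod 4]

Computing each output sample:
(x ⊛ y)[0] = 0
(x ⊛ y)[1] = 3
(x ⊛ y)[2] = -10
(x ⊛ y)[3] = 3

x ⊛ y = [0, 3, -10, 3]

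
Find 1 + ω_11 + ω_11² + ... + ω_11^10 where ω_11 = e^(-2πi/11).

Sum of all nth roots of unity equals 0 for n > 1 (geometric series with r ≠ 1).

0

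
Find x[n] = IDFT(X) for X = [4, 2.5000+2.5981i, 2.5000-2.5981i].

x[n] = (1/3) Σ(k=0 to 2) X[k] · e^(2πikn/3)

Computing each x[n]:
x[0] = 3
x[1] = -1
x[2] = 2

x = [3, -1, 2]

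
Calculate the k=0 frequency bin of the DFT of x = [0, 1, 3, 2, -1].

X[0] = Σ(n=0 to 4) x[n] · ω_5^0 = Σ x[n]
= (0) + (1) + (3) + (2) + (-1)

X[0] = 5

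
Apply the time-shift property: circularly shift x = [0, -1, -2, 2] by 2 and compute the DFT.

Time shift by 2: X_shifted[k] = ω_4^(2k) · X[k]
Shifted x = [-2, 2, 0, -1]

DFT(x[n-2]) = [-1, -2-3i, -3, -2+3i]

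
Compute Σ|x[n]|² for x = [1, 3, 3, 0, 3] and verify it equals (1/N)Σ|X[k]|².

Time domain:
Σ|x[n]|² = |1|² + |3|² + |3|² + |0|² + |3|² = 28.0000

Frequency domain:
(1/5)Σ|X[k]|² = (1/5)(|10|² + |0.4271-1.7634i|² + |-2.9271+2.8532i|² + |-2.9271-2.8532i|² + |0.4271+1.7634i|²) = (1/5)·140.0000 = 28.0000

Both sides agree, confirming Parseval's theorem.

Σ|x[n]|² = (1/N)Σ|X[k]|² = 28.0000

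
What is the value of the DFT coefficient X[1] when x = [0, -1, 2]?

X[1] = Σ(n=0 to 2) x[n] · ω_3^(1n) where ω_3 = e^(-2πi/3)
= (0)·ω_3^0 + (-1)·ω_3^1 + (2)·ω_3^2

X[1] = -0.5000+2.5981i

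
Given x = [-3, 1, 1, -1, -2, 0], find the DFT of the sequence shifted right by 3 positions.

Time shift by 3: X_shifted[k] = ω_6^(3k) · X[k]
Shifted x = [-1, -2, 0, -3, 1, 1]

DFT(x[n-3]) = [-4, 1.0000+3.4641i, -4.0000+1.7321i, 4, -4.0000-1.7321i, 1.0000-3.4641i]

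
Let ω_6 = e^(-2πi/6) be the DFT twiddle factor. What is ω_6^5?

ω_6^5 = e^(-2πi·5/6)
= cos(-2π·5/6) + i·sin(-2π·5/6)
= cos(-10π/6) + i·sin(-10π/6)

ω_6^5 = cos(-10π/6) + i·sin(-10π/6) = 0.5000+0.8660i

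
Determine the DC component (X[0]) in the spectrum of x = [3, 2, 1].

X[0] = Σ(n=0 to 2) x[n] · ω_3^0 = Σ x[n]
= (3) + (2) + (1)

X[0] = 6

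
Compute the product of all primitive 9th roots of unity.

The primitive 9th roots of unity are ω_9^k for k coprime to 9: k ∈ {1, 2, 4, 5, 7, 8}
Their product equals the constant term of the cyclotomic polynomial Φ_9(x) up to sign.
For n ≥ 3, the product of all primitive nth roots of unity is 1. (For n=1 it is 1; for n=2 it is -1.)

1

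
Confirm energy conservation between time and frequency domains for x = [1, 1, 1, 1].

Time domain:
Σ|x[n]|² = |1|² + |1|² + |1|² + |1|² = 4.0000

Frequency domain:
(1/4)Σ|X[k]|² = (1/4)(|4|² + |0|² + |0|² + |0|²) = (1/4)·16.0000 = 4.0000

Both sides agree, confirming Parseval's theorem.

Σ|x[n]|² = (1/N)Σ|X[k]|² = 4.0000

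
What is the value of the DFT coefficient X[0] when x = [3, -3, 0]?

X[0] = Σ(n=0 to 2) x[n] · ω_3^0 = Σ x[n]
= (3) + (-3) + (0)

X[0] = 0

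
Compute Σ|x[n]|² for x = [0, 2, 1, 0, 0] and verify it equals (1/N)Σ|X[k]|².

Time domain:
Σ|x[n]|² = |0|² + |2|² + |1|² + |0|² + |0|² = 5.0000

Frequency domain:
(1/5)Σ|X[k]|² = (1/5)(|3|² + |-0.1910-2.4899i|² + |-1.3090-0.2245i|² + |-1.3090+0.2245i|² + |-0.1910+2.4899i|²) = (1/5)·25.0000 = 5.0000

Both sides agree, confirming Parseval's theorem.

Σ|x[n]|² = (1/N)Σ|X[k]|² = 5.0000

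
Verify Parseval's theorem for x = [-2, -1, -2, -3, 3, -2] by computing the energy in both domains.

Time domain:
Σ|x[n]|² = |-2|² + |-1|² + |-2|² + |-3|² + |3|² + |-2|² = 31.0000

Frequency domain:
(1/6)Σ|X[k]|² = (1/6)(|-7|² + |-1.0000+3.4641i|² + |-4.0000-5.1962i|² + |5|² + |-4.0000+5.1962i|² + |-1.0000-3.4641i|²) = (1/6)·186.0000 = 31.0000

Both sides agree, confirming Parseval's theorem.

Σ|x[n]|² = (1/N)Σ|X[k]|² = 31.0000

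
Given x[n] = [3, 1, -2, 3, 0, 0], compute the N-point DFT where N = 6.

X[k] = Σ(n=0 to 5) x[n] · ω_6^(nk)
where ω_6 = e^(-2πi/6)

Computing each X[k]:
X[0] = 5
X[1] = 1.5000+0.8660i
X[2] = 6.5000-2.5981i
X[3] = -3
X[4] = 6.5000+2.5981i
X[5] = 1.5000-0.8660i

X = [5, 1.5000+0.8660i, 6.5000-2.5981i, -3, 6.5000+2.5981i, 1.5000-0.8660i]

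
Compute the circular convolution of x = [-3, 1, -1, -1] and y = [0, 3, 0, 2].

(x ⊛ y)[n] = Σ(m=0 to 3) x[m] · y[(n-m) mod 4]

Computing each output sample:
(x ⊛ y)[0] = -1
(x ⊛ y)[1] = -11
(x ⊛ y)[2] = 1
(x ⊛ y)[3] = -9

x ⊛ y = [-1, -11, 1, -9]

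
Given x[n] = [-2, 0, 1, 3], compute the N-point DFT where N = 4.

X[k] = Σ(n=0 to 3) x[n] · ω_4^(nk)
where ω_4 = e^(-2πi/4)

Computing each X[k]:
X[0] = 2
X[1] = -3+3i
X[2] = -4
X[3] = -3-3i

X = [2, -3+3i, -4, -3-3i]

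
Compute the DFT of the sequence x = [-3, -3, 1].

X[k] = Σ(n=0 to 2) x[n] · ω_3^(nk)
where ω_3 = e^(-2πi/3)

Computing each X[k]:
X[0] = -5
X[1] = -2.0000+3.4641i
X[2] = -2.0000-3.4641i

X = [-5, -2.0000+3.4641i, -2.0000-3.4641i]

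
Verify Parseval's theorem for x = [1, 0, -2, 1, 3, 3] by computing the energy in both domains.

Time domain:
Σ|x[n]|² = |1|² + |0|² + |-2|² + |1|² + |3|² + |3|² = 24.0000

Frequency domain:
(1/6)Σ|X[k]|² = (1/6)(|6|² + |1.0000+6.9282i|² + |-1.7321i|² + |-2|² + |1.7321i|² + |1.0000-6.9282i|²) = (1/6)·144.0000 = 24.0000

Both sides agree, confirming Parseval's theorem.

Σ|x[n]|² = (1/N)Σ|X[k]|² = 24.0000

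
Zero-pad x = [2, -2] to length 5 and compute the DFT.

Original 2-point DFT: [0, 4]
Zero-padded 5-point DFT provides frequency interpolation.

DFT_5([x, 0, ...]) = [0, 1.3820+1.9021i, 3.6180+1.1756i, 3.6180-1.1756i, 1.3820-1.9021i]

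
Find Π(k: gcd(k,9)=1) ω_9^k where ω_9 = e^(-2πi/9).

The primitive 9th roots of unity are ω_9^k for k coprime to 9: k ∈ {1, 2, 4, 5, 7, 8}
Their product equals the constant term of the cyclotomic polynomial Φ_9(x) up to sign.
For n ≥ 3, the product of all primitive nth roots of unity is 1. (For n=1 it is 1; for n=2 it is -1.)

1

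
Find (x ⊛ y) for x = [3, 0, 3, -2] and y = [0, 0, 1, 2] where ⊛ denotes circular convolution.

(x ⊛ y)[n] = Σ(m=0 to 3) x[m] · y[(n-m) mod 4]

Computing each output sample:
(x ⊛ y)[0] = 3
(x ⊛ y)[1] = 4
(x ⊛ y)[2] = -1
(x ⊛ y)[3] = 6

x ⊛ y = [3, 4, -1, 6]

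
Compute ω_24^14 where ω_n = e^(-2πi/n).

ω_24^14 = e^(-2πi·14/24)
= cos(-2π·14/24) + i·sin(-2π·14/24)
= cos(-28π/24) + i·sin(-28π/24)

ω_24^14 = cos(-28π/24) + i·sin(-28π/24) = -0.8660+0.5000i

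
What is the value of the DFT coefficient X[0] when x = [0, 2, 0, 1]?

X[0] = Σ(n=0 to 3) x[n] · ω_4^0 = Σ x[n]
= (0) + (2) + (0) + (1)

X[0] = 3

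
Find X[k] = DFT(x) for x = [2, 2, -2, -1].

X[k] = Σ(n=0 to 3) x[n] · ω_4^(nk)
where ω_4 = e^(-2πi/4)

Computing each X[k]:
X[0] = 1
X[1] = 4-3i
X[2] = -1
X[3] = 4+3i

X = [1, 4-3i, -1, 4+3i]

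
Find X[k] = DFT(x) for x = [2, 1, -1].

X[k] = Σ(n=0 to 2) x[n] · ω_3^(nk)
where ω_3 = e^(-2πi/3)

Computing each X[k]:
X[0] = 2
X[1] = 2.0000-1.7321i
X[2] = 2.0000+1.7321i

X = [2, 2.0000-1.7321i, 2.0000+1.7321i]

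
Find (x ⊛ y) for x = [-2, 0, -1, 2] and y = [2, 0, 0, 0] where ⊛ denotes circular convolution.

(x ⊛ y)[n] = Σ(m=0 to 3) x[m] · y[(n-m) mod 4]

Computing each output sample:
(x ⊛ y)[0] = -4
(x ⊛ y)[1] = 0
(x ⊛ y)[2] = -2
(x ⊛ y)[3] = 4

x ⊛ y = [-4, 0, -2, 4]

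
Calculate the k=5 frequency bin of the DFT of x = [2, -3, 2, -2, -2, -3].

X[5] = Σ(n=0 to 5) x[n] · ω_6^(5n) where ω_6 = e^(-2πi/6)
= (2)·ω_6^0 + (-3)·ω_6^5 + (2)·ω_6^10 + (-2)·ω_6^15 + (-2)·ω_6^20 + (-3)·ω_6^25

X[5] = 1.0000+3.4641i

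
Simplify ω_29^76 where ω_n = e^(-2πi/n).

Since ω_29^29 = 1, powers reduce modulo 29.
76 mod 29 = 18
So ω_29^76 = ω_29^18 = e^(-2πi·18/29)

ω_29^76 = ω_29^18 = -0.7260+0.6877i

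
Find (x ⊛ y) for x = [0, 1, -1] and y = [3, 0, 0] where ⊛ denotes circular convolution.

(x ⊛ y)[n] = Σ(m=0 to 2) x[m] · y[(n-m) mod 3]

Computing each output sample:
(x ⊛ y)[0] = 0
(x ⊛ y)[1] = 3
(x ⊛ y)[2] = -3

x ⊛ y = [0, 3, -3]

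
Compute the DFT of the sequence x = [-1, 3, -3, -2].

X[k] = Σ(n=0 to 3) x[n] · ω_4^(nk)
where ω_4 = e^(-2πi/4)

Computing each X[k]:
X[0] = -3
X[1] = 2-5i
X[2] = -5
X[3] = 2+5i

X = [-3, 2-5i, -5, 2+5i]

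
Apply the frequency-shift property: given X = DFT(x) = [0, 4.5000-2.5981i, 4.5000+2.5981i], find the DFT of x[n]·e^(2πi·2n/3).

Modulation property: DFT(ω_3^(-2n)·x[n]) = X[(k-2) mod 3], so circularly shift X by 2 positions.

X[k-2] = [4.5000-2.5981i, 4.5000+2.5981i, 0]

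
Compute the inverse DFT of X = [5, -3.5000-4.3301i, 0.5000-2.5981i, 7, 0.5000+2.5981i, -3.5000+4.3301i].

x[n] = (1/6) Σ(k=0 to 5) X[k] · e^(2πikn/6)

Computing each x[n]:
x[0] = 1
x[1] = 1
x[2] = 3
x[3] = 1
x[4] = 2
x[5] = -3

x = [1, 1, 3, 1, 2, -3]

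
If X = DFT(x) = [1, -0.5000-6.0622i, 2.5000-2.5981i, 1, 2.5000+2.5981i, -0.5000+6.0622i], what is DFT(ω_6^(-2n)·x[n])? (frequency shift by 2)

Modulation property: DFT(ω_6^(-2n)·x[n]) = X[(k-2) mod 6], so circularly shift X by 2 positions.

X[k-2] = [2.5000+2.5981i, -0.5000+6.0622i, 1, -0.5000-6.0622i, 2.5000-2.5981i, 1]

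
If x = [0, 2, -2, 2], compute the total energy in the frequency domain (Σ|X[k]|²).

Parseval: Σ|x[n]|² = (1/N)Σ|X[k]|², so Σ|X[k]|² = N·Σ|x[n]|² = 4·12.0000

Σ|X[k]|² = N·Σ|x[n]|² = 4·12.0000 = 48.0000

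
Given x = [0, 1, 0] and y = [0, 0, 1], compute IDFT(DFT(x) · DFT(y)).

(x ⊛ y)[n] = Σ(m=0 to 2) x[m] · y[(n-m) mod 3]

Computing each output sample:
(x ⊛ y)[0] = 1
(x ⊛ y)[1] = 0
(x ⊛ y)[2] = 0

x ⊛ y = [1, 0, 0]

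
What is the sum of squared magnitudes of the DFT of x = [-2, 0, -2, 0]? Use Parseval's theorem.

Parseval: Σ|x[n]|² = (1/N)Σ|X[k]|², so Σ|X[k]|² = N·Σ|x[n]|² = 4·8.0000

Σ|X[k]|² = N·Σ|x[n]|² = 4·8.0000 = 32.0000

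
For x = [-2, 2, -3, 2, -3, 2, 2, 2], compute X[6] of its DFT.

X[6] = Σ(n=0 to 7) x[n] · ω_8^(6n) where ω_8 = e^(-2πi/8)
= (-2)·ω_8^0 + (2)·ω_8^6 + (-3)·ω_8^12 + (2)·ω_8^18 + (-3)·ω_8^24 + (2)·ω_8^30 + (2)·ω_8^36 + (2)·ω_8^42

X[6] = -4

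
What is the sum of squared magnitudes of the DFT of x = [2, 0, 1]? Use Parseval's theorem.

Parseval: Σ|x[n]|² = (1/N)Σ|X[k]|², so Σ|X[k]|² = N·Σ|x[n]|² = 3·5.0000

Σ|X[k]|² = N·Σ|x[n]|² = 3·5.0000 = 15.0000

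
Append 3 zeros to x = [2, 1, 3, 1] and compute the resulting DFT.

Original 4-point DFT: [7, -1, 3, -1]
Zero-padded 7-point DFT provides frequency interpolation.

DFT_7([x, 0, ...]) = [7, 1.0550-4.1405i, -0.3019+1.1086i, 2.7470+0.9367i, 2.7470-0.9367i, -0.3019-1.1086i, 1.0550+4.1405i]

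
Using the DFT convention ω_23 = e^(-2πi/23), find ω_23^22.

ω_23^22 = e^(-2πi·22/23)
= cos(-2π·22/23) + i·sin(-2π·22/23)
= cos(-44π/23) + i·sin(-44π/23)

ω_23^22 = cos(-44π/23) + i·sin(-44π/23) = 0.9629+0.2698i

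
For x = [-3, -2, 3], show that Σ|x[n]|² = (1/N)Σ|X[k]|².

Time domain:
Σ|x[n]|² = |-3|² + |-2|² + |3|² = 22.0000

Frequency domain:
(1/3)Σ|X[k]|² = (1/3)(|-2|² + |-3.5000+4.3301i|² + |-3.5000-4.3301i|²) = (1/3)·66.0000 = 22.0000

Both sides agree, confirming Parseval's theorem.

Σ|x[n]|² = (1/N)Σ|X[k]|² = 22.0000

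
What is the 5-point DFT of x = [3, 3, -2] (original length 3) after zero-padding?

Original 3-point DFT: [4, 2.5000-4.3301i, 2.5000+4.3301i]
Zero-padded 5-point DFT provides frequency interpolation.

DFT_5([x, 0, ...]) = [4, 5.5451-1.6776i, -0.0451-3.6655i, -0.0451+3.6655i, 5.5451+1.6776i]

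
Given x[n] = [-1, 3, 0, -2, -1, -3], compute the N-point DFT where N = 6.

X[k] = Σ(n=0 to 5) x[n] · ω_6^(nk)
where ω_6 = e^(-2πi/6)

Computing each X[k]:
X[0] = -4
X[1] = 1.5000-6.0622i
X[2] = -2.5000-4.3301i
X[3] = 0
X[4] = -2.5000+4.3301i
X[5] = 1.5000+6.0622i

X = [-4, 1.5000-6.0622i, -2.5000-4.3301i, 0, -2.5000+4.3301i, 1.5000+6.0622i]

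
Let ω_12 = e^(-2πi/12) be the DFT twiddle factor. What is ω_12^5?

ω_12^5 = e^(-2πi·5/12)
= cos(-2π·5/12) + i·sin(-2π·5/12)
= cos(-10π/12) + i·sin(-10π/12)

ω_12^5 = cos(-10π/12) + i·sin(-10π/12) = -0.8660-0.5000i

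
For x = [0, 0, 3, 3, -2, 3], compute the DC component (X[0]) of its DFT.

X[0] = Σ(n=0 to 5) x[n] · ω_6^0 = Σ x[n]
= (0) + (0) + (3) + (3) + (-2) + (3)

X[0] = 7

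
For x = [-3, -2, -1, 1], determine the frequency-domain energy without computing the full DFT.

Parseval: Σ|x[n]|² = (1/N)Σ|X[k]|², so Σ|X[k]|² = N·Σ|x[n]|² = 4·15.0000

Σ|X[k]|² = N·Σ|x[n]|² = 4·15.0000 = 60.0000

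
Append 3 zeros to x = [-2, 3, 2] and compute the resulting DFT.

Original 3-point DFT: [3, -4.5000-0.8660i, -4.5000+0.8660i]
Zero-padded 6-point DFT provides frequency interpolation.

DFT_6([x, 0, ...]) = [3, -1.5000-4.3301i, -4.5000-0.8660i, -3, -4.5000+0.8660i, -1.5000+4.3301i]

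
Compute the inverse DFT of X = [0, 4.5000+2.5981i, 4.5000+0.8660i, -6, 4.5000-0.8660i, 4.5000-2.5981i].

x[n] = (1/6) Σ(k=0 to 5) X[k] · e^(2πikn/6)

Computing each x[n]:
x[0] = 2
x[1] = 0
x[2] = -3
x[3] = 1
x[4] = -2
x[5] = 2

x = [2, 0, -3, 1, -2, 2]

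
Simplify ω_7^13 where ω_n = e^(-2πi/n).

Since ω_7^7 = 1, powers reduce modulo 7.
13 mod 7 = 6
So ω_7^13 = ω_7^6 = e^(-2πi·6/7)

ω_7^13 = ω_7^6 = 0.6235+0.7818i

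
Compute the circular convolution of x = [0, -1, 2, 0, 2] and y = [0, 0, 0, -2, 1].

(x ⊛ y)[n] = Σ(m=0 to 4) x[m] · y[(n-m) mod 5]

Computing each output sample:
(x ⊛ y)[0] = -5
(x ⊛ y)[1] = 2
(x ⊛ y)[2] = -4
(x ⊛ y)[3] = 2
(x ⊛ y)[4] = 2

x ⊛ y = [-5, 2, -4, 2, 2]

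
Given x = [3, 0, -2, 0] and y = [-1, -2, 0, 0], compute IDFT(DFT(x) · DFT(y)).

(x ⊛ y)[n] = Σ(m=0 to 3) x[m] · y[(n-m) mod 4]

Computing each output sample:
(x ⊛ y)[0] = -3
(x ⊛ y)[1] = -6
(x ⊛ y)[2] = 2
(x ⊛ y)[3] = 4

x ⊛ y = [-3, -6, 2, 4]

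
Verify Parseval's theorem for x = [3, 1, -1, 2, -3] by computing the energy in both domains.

Time domain:
Σ|x[n]|² = |3|² + |1|² + |-1|² + |2|² + |-3|² = 24.0000

Frequency domain:
(1/5)Σ|X[k]|² = (1/5)(|2|² + |1.5729-2.0409i|² + |4.9271-5.2043i|² + |4.9271+5.2043i|² + |1.5729+2.0409i|²) = (1/5)·120.0000 = 24.0000

Both sides agree, confirming Parseval's theorem.

Σ|x[n]|² = (1/N)Σ|X[k]|² = 24.0000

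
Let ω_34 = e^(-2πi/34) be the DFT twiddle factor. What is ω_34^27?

ω_34^27 = e^(-2πi·27/34)
= cos(-2π·27/34) + i·sin(-2π·27/34)
= cos(-54π/34) + i·sin(-54π/34)

ω_34^27 = cos(-54π/34) + i·sin(-54π/34) = 0.2737+0.9618i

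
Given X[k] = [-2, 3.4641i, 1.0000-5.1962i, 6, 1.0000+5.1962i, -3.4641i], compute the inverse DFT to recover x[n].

x[n] = (1/6) Σ(k=0 to 5) X[k] · e^(2πikn/6)

Computing each x[n]:
x[0] = 1
x[1] = -1
x[2] = -2
x[3] = -1
x[4] = 3
x[5] = -2

x = [1, -1, -2, -1, 3, -2]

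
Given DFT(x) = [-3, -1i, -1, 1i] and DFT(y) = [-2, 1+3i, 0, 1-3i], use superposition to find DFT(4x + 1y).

By linearity: DFT(4x + 1y) = 4·DFT(x) + 1·DFT(y)
= 4·[-3, -1i, -1, 1i] + 1·[-2, 1+3i, 0, 1-3i]

Computing element-wise:
Z[0] = 4·(-3) + 1·(-2) = -14
Z[1] = 4·(-1i) + 1·(1+3i) = 1-1i
Z[2] = 4·(-1) + 1·(0) = -4
Z[3] = 4·(1i) + 1·(1-3i) = 1+1i

DFT(4x + 1y) = 4·X + 1·Y = [-14, 1-1i, -4, 1+1i]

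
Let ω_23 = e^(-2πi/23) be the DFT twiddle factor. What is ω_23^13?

ω_23^13 = e^(-2πi·13/23)
= cos(-2π·13/23) + i·sin(-2π·13/23)
= cos(-26π/23) + i·sin(-26π/23)

ω_23^13 = cos(-26π/23) + i·sin(-26π/23) = -0.9172+0.3984i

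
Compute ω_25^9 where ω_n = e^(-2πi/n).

ω_25^9 = e^(-2πi·9/25)
= cos(-2π·9/25) + i·sin(-2π·9/25)
= cos(-18π/25) + i·sin(-18π/25)

ω_25^9 = cos(-18π/25) + i·sin(-18π/25) = -0.6374-0.7705i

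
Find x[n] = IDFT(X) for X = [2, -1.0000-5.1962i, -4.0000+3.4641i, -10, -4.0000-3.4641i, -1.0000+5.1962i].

x[n] = (1/6) Σ(k=0 to 5) X[k] · e^(2πikn/6)

Computing each x[n]:
x[0] = -3
x[1] = 3
x[2] = 2
x[3] = 1
x[4] = -3
x[5] = 2

x = [-3, 3, 2, 1, -3, 2]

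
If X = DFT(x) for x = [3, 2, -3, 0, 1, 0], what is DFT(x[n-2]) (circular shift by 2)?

Time shift by 2: X_shifted[k] = ω_6^(2k) · X[k]
Shifted x = [1, 0, 3, 2, -3, 0]

DFT(x[n-2]) = [3, -1.0000-5.1962i, 3.0000+5.1962i, -1, 3.0000-5.1962i, -1.0000+5.1962i]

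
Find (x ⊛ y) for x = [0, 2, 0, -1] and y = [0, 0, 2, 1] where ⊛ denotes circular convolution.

(x ⊛ y)[n] = Σ(m=0 to 3) x[m] · y[(n-m) mod 4]

Computing each output sample:
(x ⊛ y)[0] = 2
(x ⊛ y)[1] = -2
(x ⊛ y)[2] = -1
(x ⊛ y)[3] = 4

x ⊛ y = [2, -2, -1, 4]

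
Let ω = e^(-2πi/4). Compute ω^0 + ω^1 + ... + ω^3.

Sum of all nth roots of unity equals 0 for n > 1 (geometric series with r ≠ 1).

0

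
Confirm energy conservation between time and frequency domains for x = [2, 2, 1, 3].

Time domain:
Σ|x[n]|² = |2|² + |2|² + |1|² + |3|² = 18.0000

Frequency domain:
(1/4)Σ|X[k]|² = (1/4)(|8|² + |1+1i|² + |-2|² + |1-1i|²) = (1/4)·72.0000 = 18.0000

Both sides agree, confirming Parseval's theorem.

Σ|x[n]|² = (1/N)Σ|X[k]|² = 18.0000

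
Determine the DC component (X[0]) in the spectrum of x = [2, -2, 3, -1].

X[0] = Σ(n=0 to 3) x[n] · ω_4^0 = Σ x[n]
= (2) + (-2) + (3) + (-1)

X[0] = 2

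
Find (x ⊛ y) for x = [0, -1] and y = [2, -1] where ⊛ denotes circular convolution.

(x ⊛ y)[n] = Σ(m=0 to 1) x[m] · y[(n-m) mod 2]

Computing each output sample:
(x ⊛ y)[0] = 1
(x ⊛ y)[1] = -2

x ⊛ y = [1, -2]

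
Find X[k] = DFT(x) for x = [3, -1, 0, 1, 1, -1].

X[k] = Σ(n=0 to 5) x[n] · ω_6^(nk)
where ω_6 = e^(-2πi/6)

Computing each X[k]:
X[0] = 3
X[1] = 0.5000+0.8660i
X[2] = 4.5000-0.8660i
X[3] = 5
X[4] = 4.5000+0.8660i
X[5] = 0.5000-0.8660i

X = [3, 0.5000+0.8660i, 4.5000-0.8660i, 5, 4.5000+0.8660i, 0.5000-0.8660i]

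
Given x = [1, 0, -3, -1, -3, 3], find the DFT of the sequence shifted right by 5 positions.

Time shift by 5: X_shifted[k] = ω_6^(5k) · X[k]
Shifted x = [0, -3, -1, -3, 3, 1]

DFT(x[n-5]) = [-3, 1.0000+6.9282i, -3, 7, -3, 1.0000-6.9282i]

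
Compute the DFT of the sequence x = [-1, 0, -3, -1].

X[k] = Σ(n=0 to 3) x[n] · ω_4^(nk)
where ω_4 = e^(-2πi/4)

Computing each X[k]:
X[0] = -5
X[1] = 2-1i
X[2] = -3
X[3] = 2+1i

X = [-5, 2-1i, -3, 2+1i]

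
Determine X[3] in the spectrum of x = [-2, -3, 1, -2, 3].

X[3] = Σ(n=0 to 4) x[n] · ω_5^(3n) where ω_5 = e^(-2πi/5)
= (-2)·ω_5^0 + (-3)·ω_5^3 + (1)·ω_5^6 + (-2)·ω_5^9 + (3)·ω_5^12

X[3] = -2.3090-6.3799i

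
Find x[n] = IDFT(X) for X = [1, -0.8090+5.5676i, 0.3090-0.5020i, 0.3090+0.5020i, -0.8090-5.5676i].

x[n] = (1/5) Σ(k=0 to 4) X[k] · e^(2πikn/5)

Computing each x[n]:
x[0] = 0
x[1] = -2
x[2] = -1
x[3] = 2
x[4] = 2

x = [0, -2, -1, 2, 2]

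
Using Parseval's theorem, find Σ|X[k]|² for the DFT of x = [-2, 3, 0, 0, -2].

Parseval: Σ|x[n]|² = (1/N)Σ|X[k]|², so Σ|X[k]|² = N·Σ|x[n]|² = 5·17.0000

Σ|X[k]|² = N·Σ|x[n]|² = 5·17.0000 = 85.0000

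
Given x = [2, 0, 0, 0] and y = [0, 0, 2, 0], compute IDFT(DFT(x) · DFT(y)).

(x ⊛ y)[n] = Σ(m=0 to 3) x[m] · y[(n-m) mod 4]

Computing each output sample:
(x ⊛ y)[0] = 0
(x ⊛ y)[1] = 0
(x ⊛ y)[2] = 4
(x ⊛ y)[3] = 0

x ⊛ y = [0, 0, 4, 0]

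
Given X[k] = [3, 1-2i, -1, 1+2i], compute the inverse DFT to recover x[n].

x[n] = (1/4) Σ(k=0 to 3) X[k] · e^(2πikn/4)

Computing each x[n]:
x[0] = 1
x[1] = 2
x[2] = 0
x[3] = 0

x = [1, 2, 0, 0]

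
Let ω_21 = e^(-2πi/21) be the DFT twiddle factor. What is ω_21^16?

ω_21^16 = e^(-2πi·16/21)
= cos(-2π·16/21) + i·sin(-2π·16/21)
= cos(-32π/21) + i·sin(-32π/21)

ω_21^16 = cos(-32π/21) + i·sin(-32π/21) = 0.0747+0.9972i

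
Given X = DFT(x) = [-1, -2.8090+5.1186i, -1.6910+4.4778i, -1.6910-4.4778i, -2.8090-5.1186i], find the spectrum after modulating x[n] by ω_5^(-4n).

Modulation property: DFT(ω_5^(-4n)·x[n]) = X[(k-4) mod 5], so circularly shift X by 4 positions.

X[k-4] = [-2.8090+5.1186i, -1.6910+4.4778i, -1.6910-4.4778i, -2.8090-5.1186i, -1]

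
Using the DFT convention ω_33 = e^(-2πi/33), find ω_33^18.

ω_33^18 = e^(-2πi·18/33)
= cos(-2π·18/33) + i·sin(-2π·18/33)
= cos(-36π/33) + i·sin(-36π/33)

ω_33^18 = cos(-36π/33) + i·sin(-36π/33) = -0.9595+0.2817i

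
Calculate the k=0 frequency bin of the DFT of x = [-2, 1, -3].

X[0] = Σ(n=0 to 2) x[n] · ω_3^0 = Σ x[n]
= (-2) + (1) + (-3)

X[0] = -4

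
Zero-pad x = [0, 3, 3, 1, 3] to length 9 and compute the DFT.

Original 5-point DFT: [10, -1.3820-1.1756i, -3.6180+1.9021i, -3.6180-1.9021i, -1.3820+1.1756i]
Zero-padded 9-point DFT provides frequency interpolation.

DFT_9([x, 0, ...]) = [10, -0.5000-6.7749i, -0.5000-1.1861i, -3.5000-2.5981i, -0.5000+2.9907i, -0.5000-2.9907i, -3.5000+2.5981i, -0.5000+1.1861i, -0.5000+6.7749i]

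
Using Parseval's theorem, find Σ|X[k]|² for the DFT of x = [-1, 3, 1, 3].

Parseval: Σ|x[n]|² = (1/N)Σ|X[k]|², so Σ|X[k]|² = N·Σ|x[n]|² = 4·20.0000

Σ|X[k]|² = N·Σ|x[n]|² = 4·20.0000 = 80.0000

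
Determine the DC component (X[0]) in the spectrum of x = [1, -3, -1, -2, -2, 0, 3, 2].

X[0] = Σ(n=0 to 7) x[n] · ω_8^0 = Σ x[n]
= (1) + (-3) + (-1) + (-2) + (-2) + (0) + (3) + (2)

X[0] = -2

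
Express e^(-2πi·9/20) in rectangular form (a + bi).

ω_20^9 = e^(-2πi·9/20)
= cos(-2π·9/20) + i·sin(-2π·9/20)
= cos(-18π/20) + i·sin(-18π/20)

ω_20^9 = cos(-18π/20) + i·sin(-18π/20) = -0.9511-0.3090i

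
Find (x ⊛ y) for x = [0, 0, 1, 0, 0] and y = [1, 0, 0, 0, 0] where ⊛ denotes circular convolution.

(x ⊛ y)[n] = Σ(m=0 to 4) x[m] · y[(n-m) mod 5]

Computing each output sample:
(x ⊛ y)[0] = 0
(x ⊛ y)[1] = 0
(x ⊛ y)[2] = 1
(x ⊛ y)[3] = 0
(x ⊛ y)[4] = 0

x ⊛ y = [0, 0, 1, 0, 0]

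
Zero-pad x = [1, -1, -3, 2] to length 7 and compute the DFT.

Original 4-point DFT: [-1, 4+3i, -3, 4-3i]
Zero-padded 7-point DFT provides frequency interpolation.

DFT_7([x, 0, ...]) = [-1, -0.7579+2.8388i, 5.1724+1.2369i, -0.4145-3.8615i, -0.4145+3.8615i, 5.1724-1.2369i, -0.7579-2.8388i]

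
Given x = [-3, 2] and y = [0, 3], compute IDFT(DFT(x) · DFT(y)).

(x ⊛ y)[n] = Σ(m=0 to 1) x[m] · y[(n-m) mod 2]

Computing each output sample:
(x ⊛ y)[0] = 6
(x ⊛ y)[1] = -9

x ⊛ y = [6, -9]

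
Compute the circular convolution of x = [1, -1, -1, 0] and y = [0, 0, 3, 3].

(x ⊛ y)[n] = Σ(m=0 to 3) x[m] · y[(n-m) mod 4]

Computing each output sample:
(x ⊛ y)[0] = -6
(x ⊛ y)[1] = -3
(x ⊛ y)[2] = 3
(x ⊛ y)[3] = 0

x ⊛ y = [-6, -3, 3, 0]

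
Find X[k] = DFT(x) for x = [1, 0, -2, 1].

X[k] = Σ(n=0 to 3) x[n] · ω_4^(nk)
where ω_4 = e^(-2πi/4)

Computing each X[k]:
X[0] = 0
X[1] = 3+1i
X[2] = -2
X[3] = 3-1i

X = [0, 3+1i, -2, 3-1i]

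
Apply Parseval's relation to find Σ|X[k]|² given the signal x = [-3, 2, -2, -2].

Parseval: Σ|x[n]|² = (1/N)Σ|X[k]|², so Σ|X[k]|² = N·Σ|x[n]|² = 4·21.0000

Σ|X[k]|² = N·Σ|x[n]|² = 4·21.0000 = 84.0000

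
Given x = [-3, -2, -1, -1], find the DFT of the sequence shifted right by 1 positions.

Time shift by 1: X_shifted[k] = ω_4^(1k) · X[k]
Shifted x = [-1, -3, -2, -1]

DFT(x[n-1]) = [-7, 1+2i, 1, 1-2i]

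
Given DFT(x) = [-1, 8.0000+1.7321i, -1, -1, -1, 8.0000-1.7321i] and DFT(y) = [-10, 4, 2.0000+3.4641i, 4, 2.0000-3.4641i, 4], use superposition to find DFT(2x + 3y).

By linearity: DFT(2x + 3y) = 2·DFT(x) + 3·DFT(y)
= 2·[-1, 8.0000+1.7321i, -1, -1, -1, 8.0000-1.7321i] + 3·[-10, 4, 2.0000+3.4641i, 4, 2.0000-3.4641i, 4]

Computing element-wise:
Z[0] = 2·(-1) + 3·(-10) = -32
Z[1] = 2·(8.0000+1.7321i) + 3·(4) = 28.0000+3.4642i
Z[2] = 2·(-1) + 3·(2.0000+3.4641i) = 4.0000+10.3923i
Z[3] = 2·(-1) + 3·(4) = 10
Z[4] = 2·(-1) + 3·(2.0000-3.4641i) = 4.0000-10.3923i
Z[5] = 2·(8.0000-1.7321i) + 3·(4) = 28.0000-3.4642i

DFT(2x + 3y) = 2·X + 3·Y = [-32, 28.0000+3.4642i, 4.0000+10.3923i, 10, 4.0000-10.3923i, 28.0000-3.4642i]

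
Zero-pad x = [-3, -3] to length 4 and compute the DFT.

Original 2-point DFT: [-6, 0]
Zero-padded 4-point DFT provides frequency interpolation.

DFT_4([x, 0, ...]) = [-6, -3+3i, 0, -3-3i]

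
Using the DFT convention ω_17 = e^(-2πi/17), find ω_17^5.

ω_17^5 = e^(-2πi·5/17)
= cos(-2π·5/17) + i·sin(-2π·5/17)
= cos(-10π/17) + i·sin(-10π/17)

ω_17^5 = cos(-10π/17) + i·sin(-10π/17) = -0.2737-0.9618i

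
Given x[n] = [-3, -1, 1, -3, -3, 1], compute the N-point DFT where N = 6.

X[k] = Σ(n=0 to 5) x[n] · ω_6^(nk)
where ω_6 = e^(-2πi/6)

Computing each X[k]:
X[0] = -8
X[1] = 1.0000-1.7321i
X[2] = -5.0000+5.1962i
X[3] = -2
X[4] = -5.0000-5.1962i
X[5] = 1.0000+1.7321i

X = [-8, 1.0000-1.7321i, -5.0000+5.1962i, -2, -5.0000-5.1962i, 1.0000+1.7321i]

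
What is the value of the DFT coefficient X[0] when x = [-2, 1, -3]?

X[0] = Σ(n=0 to 2) x[n] · ω_3^0 = Σ x[n]
= (-2) + (1) + (-3)

X[0] = -4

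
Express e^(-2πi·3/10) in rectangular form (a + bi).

ω_10^3 = e^(-2πi·3/10)
= cos(-2π·3/10) + i·sin(-2π·3/10)
= cos(-6π/10) + i·sin(-6π/10)

ω_10^3 = cos(-6π/10) + i·sin(-6π/10) = -0.3090-0.9511i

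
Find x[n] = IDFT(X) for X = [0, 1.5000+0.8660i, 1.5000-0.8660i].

x[n] = (1/3) Σ(k=0 to 2) X[k] · e^(2πikn/3)

Computing each x[n]:
x[0] = 1
x[1] = -1
x[2] = 0

x = [1, -1, 0]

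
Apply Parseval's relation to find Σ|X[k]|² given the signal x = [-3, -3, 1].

Parseval: Σ|x[n]|² = (1/N)Σ|X[k]|², so Σ|X[k]|² = N·Σ|x[n]|² = 3·19.0000

Σ|X[k]|² = N·Σ|x[n]|² = 3·19.0000 = 57.0000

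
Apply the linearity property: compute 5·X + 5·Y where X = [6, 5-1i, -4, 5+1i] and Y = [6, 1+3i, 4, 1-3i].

By linearity: DFT(5x + 5y) = 5·DFT(x) + 5·DFT(y)
= 5·[6, 5-1i, -4, 5+1i] + 5·[6, 1+3i, 4, 1-3i]

Computing element-wise:
Z[0] = 5·(6) + 5·(6) = 60
Z[1] = 5·(5-1i) + 5·(1+3i) = 30+10i
Z[2] = 5·(-4) + 5·(4) = 0
Z[3] = 5·(5+1i) + 5·(1-3i) = 30-10i

DFT(5x + 5y) = 5·X + 5·Y = [60, 30+10i, 0, 30-10i]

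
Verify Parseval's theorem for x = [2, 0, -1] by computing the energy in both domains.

Time domain:
Σ|x[n]|² = |2|² + |0|² + |-1|² = 5.0000

Frequency domain:
(1/3)Σ|X[k]|² = (1/3)(|1|² + |2.5000-0.8660i|² + |2.5000+0.8660i|²) = (1/3)·15.0000 = 5.0000

Both sides agree, confirming Parseval's theorem.

Σ|x[n]|² = (1/N)Σ|X[k]|² = 5.0000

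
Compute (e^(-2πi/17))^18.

Since ω_17^17 = 1, powers reduce modulo 17.
18 mod 17 = 1
So ω_17^18 = ω_17^1 = e^(-2πi·1/17)

ω_17^18 = ω_17^1 = 0.9325-0.3612i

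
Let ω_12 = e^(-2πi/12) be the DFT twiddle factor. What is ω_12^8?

ω_12^8 = e^(-2πi·8/12)
= cos(-2π·8/12) + i·sin(-2π·8/12)
= cos(-16π/12) + i·sin(-16π/12)

ω_12^8 = cos(-16π/12) + i·sin(-16π/12) = -0.5000+0.8660i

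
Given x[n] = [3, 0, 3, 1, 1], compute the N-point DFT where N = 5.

X[k] = Σ(n=0 to 4) x[n] · ω_5^(nk)
where ω_5 = e^(-2πi/5)

Computing each X[k]:
X[0] = 8
X[1] = 0.0729-0.2245i
X[2] = 3.4271+2.4899i
X[3] = 3.4271-2.4899i
X[4] = 0.0729+0.2245i

X = [8, 0.0729-0.2245i, 3.4271+2.4899i, 3.4271-2.4899i, 0.0729+0.2245i]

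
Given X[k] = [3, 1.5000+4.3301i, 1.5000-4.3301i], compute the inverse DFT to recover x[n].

x[n] = (1/3) Σ(k=0 to 2) X[k] · e^(2πikn/3)

Computing each x[n]:
x[0] = 2
x[1] = -2
x[2] = 3

x = [2, -2, 3]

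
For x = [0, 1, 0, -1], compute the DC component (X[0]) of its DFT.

X[0] = Σ(n=0 to 3) x[n] · ω_4^0 = Σ x[n]
= (0) + (1) + (0) + (-1)

X[0] = 0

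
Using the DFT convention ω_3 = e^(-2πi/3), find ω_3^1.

ω_3^1 = e^(-2πi·1/3)
= cos(-2π·1/3) + i·sin(-2π·1/3)
= cos(-2π/3) + i·sin(-2π/3)

ω_3^1 = cos(-2π/3) + i·sin(-2π/3) = -0.5000-0.8660i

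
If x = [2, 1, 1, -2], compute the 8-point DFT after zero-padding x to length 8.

Original 4-point DFT: [2, 1-3i, 4, 1+3i]
Zero-padded 8-point DFT provides frequency interpolation.

DFT_8([x, 0, ...]) = [2, 4.1213-0.2929i, 1-3i, -0.1213+1.7071i, 4, -0.1213-1.7071i, 1+3i, 4.1213+0.2929i]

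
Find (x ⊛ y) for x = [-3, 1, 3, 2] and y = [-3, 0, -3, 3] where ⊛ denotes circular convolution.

(x ⊛ y)[n] = Σ(m=0 to 3) x[m] · y[(n-m) mod 4]

Computing each output sample:
(x ⊛ y)[0] = 3
(x ⊛ y)[1] = 0
(x ⊛ y)[2] = 6
(x ⊛ y)[3] = -18

x ⊛ y = [3, 0, 6, -18]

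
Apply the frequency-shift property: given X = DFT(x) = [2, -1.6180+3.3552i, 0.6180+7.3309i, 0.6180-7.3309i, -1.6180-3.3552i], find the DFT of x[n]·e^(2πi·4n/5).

Modulation property: DFT(ω_5^(-4n)·x[n]) = X[(k-4) mod 5], so circularly shift X by 4 positions.

X[k-4] = [-1.6180+3.3552i, 0.6180+7.3309i, 0.6180-7.3309i, -1.6180-3.3552i, 2]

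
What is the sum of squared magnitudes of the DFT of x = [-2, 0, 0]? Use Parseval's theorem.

Parseval: Σ|x[n]|² = (1/N)Σ|X[k]|², so Σ|X[k]|² = N·Σ|x[n]|² = 3·4.0000

Σ|X[k]|² = N·Σ|x[n]|² = 3·4.0000 = 12.0000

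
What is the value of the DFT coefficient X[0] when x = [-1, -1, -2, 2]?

X[0] = Σ(n=0 to 3) x[n] · ω_4^0 = Σ x[n]
= (-1) + (-1) + (-2) + (2)

X[0] = -2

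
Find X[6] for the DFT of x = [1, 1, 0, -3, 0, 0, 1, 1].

X[6] = Σ(n=0 to 7) x[n] · ω_8^(6n) where ω_8 = e^(-2πi/8)
= (1)·ω_8^0 + (1)·ω_8^6 + (0)·ω_8^12 + (-3)·ω_8^18 + (0)·ω_8^24 + (0)·ω_8^30 + (1)·ω_8^36 + (1)·ω_8^42

X[6] = 3i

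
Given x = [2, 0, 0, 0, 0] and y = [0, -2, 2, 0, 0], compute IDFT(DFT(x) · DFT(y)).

(x ⊛ y)[n] = Σ(m=0 to 4) x[m] · y[(n-m) mod 5]

Computing each output sample:
(x ⊛ y)[0] = 0
(x ⊛ y)[1] = -4
(x ⊛ y)[2] = 4
(x ⊛ y)[3] = 0
(x ⊛ y)[4] = 0

x ⊛ y = [0, -4, 4, 0, 0]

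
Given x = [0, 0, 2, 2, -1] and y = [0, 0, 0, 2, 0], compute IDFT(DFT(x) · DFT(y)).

(x ⊛ y)[n] = Σ(m=0 to 4) x[m] · y[(n-m) mod 5]

Computing each output sample:
(x ⊛ y)[0] = 4
(x ⊛ y)[1] = 4
(x ⊛ y)[2] = -2
(x ⊛ y)[3] = 0
(x ⊛ y)[4] = 0

x ⊛ y = [4, 4, -2, 0, 0]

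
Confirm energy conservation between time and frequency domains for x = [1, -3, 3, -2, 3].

Time domain:
Σ|x[n]|² = |1|² + |-3|² + |3|² + |-2|² + |3|² = 32.0000

Frequency domain:
(1/5)Σ|X[k]|² = (1/5)(|2|² + |0.1910+2.7674i|² + |1.3090+8.2820i|² + |1.3090-8.2820i|² + |0.1910-2.7674i|²) = (1/5)·160.0000 = 32.0000

Both sides agree, confirming Parseval's theorem.

Σ|x[n]|² = (1/N)Σ|X[k]|² = 32.0000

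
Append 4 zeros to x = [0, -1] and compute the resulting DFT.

Original 2-point DFT: [-1, 1]
Zero-padded 6-point DFT provides frequency interpolation.

DFT_6([x, 0, ...]) = [-1, -0.5000+0.8660i, 0.5000+0.8660i, 1, 0.5000-0.8660i, -0.5000-0.8660i]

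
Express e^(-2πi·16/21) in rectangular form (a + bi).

ω_21^16 = e^(-2πi·16/21)
= cos(-2π·16/21) + i·sin(-2π·16/21)
= cos(-32π/21) + i·sin(-32π/21)

ω_21^16 = cos(-32π/21) + i·sin(-32π/21) = 0.0747+0.9972i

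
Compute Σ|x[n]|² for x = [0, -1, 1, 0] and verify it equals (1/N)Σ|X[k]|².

Time domain:
Σ|x[n]|² = |0|² + |-1|² + |1|² + |0|² = 2.0000

Frequency domain:
(1/4)Σ|X[k]|² = (1/4)(|0|² + |-1+1i|² + |2|² + |-1-1i|²) = (1/4)·8.0000 = 2.0000

Both sides agree, confirming Parseval's theorem.

Σ|x[n]|² = (1/N)Σ|X[k]|² = 2.0000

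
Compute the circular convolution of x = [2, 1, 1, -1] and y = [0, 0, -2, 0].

(x ⊛ y)[n] = Σ(m=0 to 3) x[m] · y[(n-m) mod 4]

Computing each output sample:
(x ⊛ y)[0] = -2
(x ⊛ y)[1] = 2
(x ⊛ y)[2] = -4
(x ⊛ y)[3] = -2

x ⊛ y = [-2, 2, -4, -2]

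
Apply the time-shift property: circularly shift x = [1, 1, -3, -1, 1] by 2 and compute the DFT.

Time shift by 2: X_shifted[k] = ω_5^(2k) · X[k]
Shifted x = [-1, 1, 1, 1, -3]

DFT(x[n-2]) = [-1, -3.2361-3.8042i, 1.2361-2.3511i, 1.2361+2.3511i, -3.2361+3.8042i]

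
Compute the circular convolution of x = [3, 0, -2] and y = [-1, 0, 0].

(x ⊛ y)[n] = Σ(m=0 to 2) x[m] · y[(n-m) mod 3]

Computing each output sample:
(x ⊛ y)[0] = -3
(x ⊛ y)[1] = 0
(x ⊛ y)[2] = 2

x ⊛ y = [-3, 0, 2]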